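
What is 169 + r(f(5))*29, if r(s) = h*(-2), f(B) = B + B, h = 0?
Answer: 169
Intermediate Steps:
f(B) = 2*B
r(s) = 0 (r(s) = 0*(-2) = 0)
169 + r(f(5))*29 = 169 + 0*29 = 169 + 0 = 169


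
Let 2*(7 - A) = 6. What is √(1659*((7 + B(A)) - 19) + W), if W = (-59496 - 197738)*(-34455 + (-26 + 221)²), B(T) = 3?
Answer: 7*I*√18741639 ≈ 30304.0*I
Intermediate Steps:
A = 4 (A = 7 - ½*6 = 7 - 3 = 4)
W = -918325380 (W = -257234*(-34455 + 195²) = -257234*(-34455 + 38025) = -257234*3570 = -918325380)
√(1659*((7 + B(A)) - 19) + W) = √(1659*((7 + 3) - 19) - 918325380) = √(1659*(10 - 19) - 918325380) = √(1659*(-9) - 918325380) = √(-14931 - 918325380) = √(-918340311) = 7*I*√18741639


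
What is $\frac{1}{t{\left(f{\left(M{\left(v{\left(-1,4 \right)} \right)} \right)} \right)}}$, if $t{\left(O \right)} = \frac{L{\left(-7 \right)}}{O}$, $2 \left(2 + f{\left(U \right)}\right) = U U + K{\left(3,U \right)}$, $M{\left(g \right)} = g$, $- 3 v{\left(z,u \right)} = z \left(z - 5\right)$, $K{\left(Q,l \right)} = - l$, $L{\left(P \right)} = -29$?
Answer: $- \frac{1}{29} \approx -0.034483$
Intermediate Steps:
$v{\left(z,u \right)} = - \frac{z \left(-5 + z\right)}{3}$ ($v{\left(z,u \right)} = - \frac{z \left(z - 5\right)}{3} = - \frac{z \left(-5 + z\right)}{3}$)
$f{\left(U \right)} = -2 + \frac{U^{2}}{2} - \frac{U}{2}$ ($f{\left(U \right)} = -2 + \frac{U U - U}{2} = -2 + \frac{U^{2} - U}{2} = -2 + \left(\frac{U^{2}}{2} - \frac{U}{2}\right) = -2 + \frac{U^{2}}{2} - \frac{U}{2}$)
$t{\left(O \right)} = - \frac{29}{O}$
$\frac{1}{t{\left(f{\left(M{\left(v{\left(-1,4 \right)} \right)} \right)} \right)}} = \frac{1}{\left(-29\right) \frac{1}{-2 + \frac{\left(\frac{1}{3} \left(-1\right) \left(5 - -1\right)\right)^{2}}{2} - \frac{\frac{1}{3} \left(-1\right) \left(5 - -1\right)}{2}}} = \frac{1}{\left(-29\right) \frac{1}{-2 + \frac{\left(\frac{1}{3} \left(-1\right) \left(5 + 1\right)\right)^{2}}{2} - \frac{\frac{1}{3} \left(-1\right) \left(5 + 1\right)}{2}}} = \frac{1}{\left(-29\right) \frac{1}{-2 + \frac{\left(\frac{1}{3} \left(-1\right) 6\right)^{2}}{2} - \frac{\frac{1}{3} \left(-1\right) 6}{2}}} = \frac{1}{\left(-29\right) \frac{1}{-2 + \frac{\left(-2\right)^{2}}{2} - -1}} = \frac{1}{\left(-29\right) \frac{1}{-2 + \frac{1}{2} \cdot 4 + 1}} = \frac{1}{\left(-29\right) \frac{1}{-2 + 2 + 1}} = \frac{1}{\left(-29\right) 1^{-1}} = \frac{1}{\left(-29\right) 1} = \frac{1}{-29} = - \frac{1}{29}$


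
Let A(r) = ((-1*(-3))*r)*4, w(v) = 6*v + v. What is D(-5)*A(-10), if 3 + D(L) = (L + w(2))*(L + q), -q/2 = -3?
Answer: -720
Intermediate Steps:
q = 6 (q = -2*(-3) = 6)
w(v) = 7*v
A(r) = 12*r (A(r) = (3*r)*4 = 12*r)
D(L) = -3 + (6 + L)*(14 + L) (D(L) = -3 + (L + 7*2)*(L + 6) = -3 + (L + 14)*(6 + L) = -3 + (14 + L)*(6 + L) = -3 + (6 + L)*(14 + L))
D(-5)*A(-10) = (81 + (-5)² + 20*(-5))*(12*(-10)) = (81 + 25 - 100)*(-120) = 6*(-120) = -720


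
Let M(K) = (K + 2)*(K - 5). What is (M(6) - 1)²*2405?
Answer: 117845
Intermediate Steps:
M(K) = (-5 + K)*(2 + K) (M(K) = (2 + K)*(-5 + K) = (-5 + K)*(2 + K))
(M(6) - 1)²*2405 = ((-10 + 6² - 3*6) - 1)²*2405 = ((-10 + 36 - 18) - 1)²*2405 = (8 - 1)²*2405 = 7²*2405 = 49*2405 = 117845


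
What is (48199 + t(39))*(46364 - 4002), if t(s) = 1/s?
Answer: 79630477844/39 ≈ 2.0418e+9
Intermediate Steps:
(48199 + t(39))*(46364 - 4002) = (48199 + 1/39)*(46364 - 4002) = (48199 + 1/39)*42362 = (1879762/39)*42362 = 79630477844/39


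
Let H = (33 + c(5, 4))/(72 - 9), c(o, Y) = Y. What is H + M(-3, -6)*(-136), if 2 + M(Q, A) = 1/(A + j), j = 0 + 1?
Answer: 94433/315 ≈ 299.79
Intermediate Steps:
j = 1
M(Q, A) = -2 + 1/(1 + A) (M(Q, A) = -2 + 1/(A + 1) = -2 + 1/(1 + A))
H = 37/63 (H = (33 + 4)/(72 - 9) = 37/63 ≈ 0.58730)
H + M(-3, -6)*(-136) = 37/63 + ((-1 - 2*(-6))/(1 - 6))*(-136) = 37/63 + ((-1 + 12)/(-5))*(-136) = 37/63 - 1/5*11*(-136) = 37/63 - 11/5*(-136) = 37/63 + 1496/5 = 94433/315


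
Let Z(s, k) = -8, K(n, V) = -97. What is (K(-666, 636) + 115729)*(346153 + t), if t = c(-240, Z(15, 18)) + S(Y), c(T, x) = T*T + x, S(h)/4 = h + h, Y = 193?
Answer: 46864377648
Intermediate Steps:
S(h) = 8*h (S(h) = 4*(h + h) = 4*(2*h) = 8*h)
c(T, x) = x + T² (c(T, x) = T² + x = x + T²)
t = 59136 (t = (-8 + (-240)²) + 8*193 = (-8 + 57600) + 1544 = 57592 + 1544 = 59136)
(K(-666, 636) + 115729)*(346153 + t) = (-97 + 115729)*(346153 + 59136) = 115632*405289 = 46864377648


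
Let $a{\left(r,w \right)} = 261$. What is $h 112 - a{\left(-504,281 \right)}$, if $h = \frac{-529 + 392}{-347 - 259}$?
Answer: $- \frac{71411}{303} \approx -235.68$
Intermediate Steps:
$h = \frac{137}{606}$ ($h = - \frac{137}{-606} = \left(-137\right) \left(- \frac{1}{606}\right) = \frac{137}{606} \approx 0.22607$)
$h 112 - a{\left(-504,281 \right)} = \frac{137}{606} \cdot 112 - 261 = \frac{7672}{303} - 261 = - \frac{71411}{303}$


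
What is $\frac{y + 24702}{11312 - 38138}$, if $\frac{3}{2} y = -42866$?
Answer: $\frac{5813}{40239} \approx 0.14446$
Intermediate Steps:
$y = - \frac{85732}{3}$ ($y = \frac{2}{3} \left(-42866\right) = - \frac{85732}{3} \approx -28577.0$)
$\frac{y + 24702}{11312 - 38138} = \frac{- \frac{85732}{3} + 24702}{11312 - 38138} = - \frac{11626}{3 \left(-26826\right)} = \left(- \frac{11626}{3}\right) \left(- \frac{1}{26826}\right) = \frac{5813}{40239}$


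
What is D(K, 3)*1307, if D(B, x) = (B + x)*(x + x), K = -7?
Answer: -31368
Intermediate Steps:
D(B, x) = 2*x*(B + x) (D(B, x) = (B + x)*(2*x) = 2*x*(B + x))
D(K, 3)*1307 = (2*3*(-7 + 3))*1307 = (2*3*(-4))*1307 = -24*1307 = -31368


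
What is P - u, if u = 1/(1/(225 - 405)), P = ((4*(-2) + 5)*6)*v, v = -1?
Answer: 198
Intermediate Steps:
P = 18 (P = ((4*(-2) + 5)*6)*(-1) = ((-8 + 5)*6)*(-1) = -3*6*(-1) = -18*(-1) = 18)
u = -180 (u = 1/(1/(-180)) = 1/(-1/180) = -180)
P - u = 18 - 1*(-180) = 18 + 180 = 198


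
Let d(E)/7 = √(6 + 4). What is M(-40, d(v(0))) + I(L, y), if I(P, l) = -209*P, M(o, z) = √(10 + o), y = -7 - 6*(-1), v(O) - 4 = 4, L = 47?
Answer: -9823 + I*√30 ≈ -9823.0 + 5.4772*I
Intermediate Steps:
v(O) = 8 (v(O) = 4 + 4 = 8)
d(E) = 7*√10 (d(E) = 7*√(6 + 4) = 7*√10)
y = -1 (y = -7 + 6 = -1)
M(-40, d(v(0))) + I(L, y) = √(10 - 40) - 209*47 = √(-30) - 9823 = I*√30 - 9823 = -9823 + I*√30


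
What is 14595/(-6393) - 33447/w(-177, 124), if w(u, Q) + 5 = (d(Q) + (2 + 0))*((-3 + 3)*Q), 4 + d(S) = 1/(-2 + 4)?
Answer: 71251232/10655 ≈ 6687.1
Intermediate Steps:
d(S) = -7/2 (d(S) = -4 + 1/(-2 + 4) = -4 + 1/2 = -7/2)
w(u, Q) = -5 (w(u, Q) = -5 + (-7/2 + (2 + 0))*((-3 + 3)*Q) = -5 + (-7/2 + 2)*(0*Q) = -5 - 3/2*0 = -5 + 0 = -5)
14595/(-6393) - 33447/w(-177, 124) = 14595/(-6393) - 33447/(-5) = 14595*(-1/6393) - 33447*(-1/5) = -4865/2131 + 33447/5 = 71251232/10655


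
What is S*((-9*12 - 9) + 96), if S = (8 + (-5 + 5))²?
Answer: -1344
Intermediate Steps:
S = 64 (S = (8 + 0)² = 8² = 64)
S*((-9*12 - 9) + 96) = 64*((-9*12 - 9) + 96) = 64*((-108 - 9) + 96) = 64*(-117 + 96) = 64*(-21) = -1344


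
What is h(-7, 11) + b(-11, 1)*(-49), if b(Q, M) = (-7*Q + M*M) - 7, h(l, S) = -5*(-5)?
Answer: -3454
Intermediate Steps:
h(l, S) = 25
b(Q, M) = -7 + M**2 - 7*Q (b(Q, M) = (-7*Q + M**2) - 7 = (M**2 - 7*Q) - 7 = -7 + M**2 - 7*Q)
h(-7, 11) + b(-11, 1)*(-49) = 25 + (-7 + 1**2 - 7*(-11))*(-49) = 25 + (-7 + 1 + 77)*(-49) = 25 + 71*(-49) = 25 - 3479 = -3454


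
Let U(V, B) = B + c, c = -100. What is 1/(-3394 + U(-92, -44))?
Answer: -1/3538 ≈ -0.00028265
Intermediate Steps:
U(V, B) = -100 + B (U(V, B) = B - 100 = -100 + B)
1/(-3394 + U(-92, -44)) = 1/(-3394 + (-100 - 44)) = 1/(-3394 - 144) = 1/(-3538) = -1/3538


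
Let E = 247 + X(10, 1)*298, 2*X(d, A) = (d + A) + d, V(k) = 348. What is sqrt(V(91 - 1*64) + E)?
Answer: 14*sqrt(19) ≈ 61.025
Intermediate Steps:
X(d, A) = d + A/2 (X(d, A) = ((d + A) + d)/2 = ((A + d) + d)/2 = (A + 2*d)/2 = d + A/2)
E = 3376 (E = 247 + (10 + (1/2)*1)*298 = 247 + (10 + 1/2)*298 = 247 + (21/2)*298 = 247 + 3129 = 3376)
sqrt(V(91 - 1*64) + E) = sqrt(348 + 3376) = sqrt(3724) = 14*sqrt(19)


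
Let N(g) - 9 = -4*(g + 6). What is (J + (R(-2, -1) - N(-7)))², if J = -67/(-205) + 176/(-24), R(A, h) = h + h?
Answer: 183169156/378225 ≈ 484.29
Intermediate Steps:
R(A, h) = 2*h
N(g) = -15 - 4*g (N(g) = 9 - 4*(g + 6) = 9 - 4*(6 + g) = 9 + (-24 - 4*g) = -15 - 4*g)
J = -4309/615 (J = -67*(-1/205) + 176*(-1/24) = 67/205 - 22/3 = -4309/615 ≈ -7.0065)
(J + (R(-2, -1) - N(-7)))² = (-4309/615 + (2*(-1) - (-15 - 4*(-7))))² = (-4309/615 + (-2 - (-15 + 28)))² = (-4309/615 + (-2 - 1*13))² = (-4309/615 + (-2 - 13))² = (-4309/615 - 15)² = (-13534/615)² = 183169156/378225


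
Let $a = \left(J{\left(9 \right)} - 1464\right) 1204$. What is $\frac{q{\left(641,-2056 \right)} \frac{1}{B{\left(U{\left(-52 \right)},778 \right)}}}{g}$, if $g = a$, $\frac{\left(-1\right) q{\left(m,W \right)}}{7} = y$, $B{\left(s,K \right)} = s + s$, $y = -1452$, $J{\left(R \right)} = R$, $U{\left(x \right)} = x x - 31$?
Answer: $- \frac{11}{10135530} \approx -1.0853 \cdot 10^{-6}$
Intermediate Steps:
$U{\left(x \right)} = -31 + x^{2}$ ($U{\left(x \right)} = x^{2} - 31 = -31 + x^{2}$)
$B{\left(s,K \right)} = 2 s$
$q{\left(m,W \right)} = 10164$ ($q{\left(m,W \right)} = \left(-7\right) \left(-1452\right) = 10164$)
$a = -1751820$ ($a = \left(9 - 1464\right) 1204 = \left(-1455\right) 1204 = -1751820$)
$g = -1751820$
$\frac{q{\left(641,-2056 \right)} \frac{1}{B{\left(U{\left(-52 \right)},778 \right)}}}{g} = \frac{10164 \frac{1}{2 \left(-31 + \left(-52\right)^{2}\right)}}{-1751820} = \frac{10164}{2 \left(-31 + 2704\right)} \left(- \frac{1}{1751820}\right) = \frac{10164}{2 \cdot 2673} \left(- \frac{1}{1751820}\right) = \frac{10164}{5346} \left(- \frac{1}{1751820}\right) = 10164 \cdot \frac{1}{5346} \left(- \frac{1}{1751820}\right) = \frac{154}{81} \left(- \frac{1}{1751820}\right) = - \frac{11}{10135530}$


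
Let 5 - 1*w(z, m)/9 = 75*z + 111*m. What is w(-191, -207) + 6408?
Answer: 342171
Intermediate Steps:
w(z, m) = 45 - 999*m - 675*z (w(z, m) = 45 - 9*(75*z + 111*m) = 45 + (-999*m - 675*z) = 45 - 999*m - 675*z)
w(-191, -207) + 6408 = (45 - 999*(-207) - 675*(-191)) + 6408 = (45 + 206793 + 128925) + 6408 = 335763 + 6408 = 342171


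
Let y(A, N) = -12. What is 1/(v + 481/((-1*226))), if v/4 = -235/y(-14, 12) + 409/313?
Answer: 212214/17280979 ≈ 0.012280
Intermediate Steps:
v = 78463/939 (v = 4*(-235/(-12) + 409/313) = 4*(-235*(-1/12) + 409*(1/313)) = 4*(235/12 + 409/313) = 4*(78463/3756) = 78463/939 ≈ 83.560)
1/(v + 481/((-1*226))) = 1/(78463/939 + 481/((-1*226))) = 1/(78463/939 + 481/(-226)) = 1/(78463/939 + 481*(-1/226)) = 1/(78463/939 - 481/226) = 1/(17280979/212214) = 212214/17280979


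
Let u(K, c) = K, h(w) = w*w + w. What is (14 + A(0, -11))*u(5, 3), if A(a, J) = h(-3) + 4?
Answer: 120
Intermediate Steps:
h(w) = w + w² (h(w) = w² + w = w + w²)
A(a, J) = 10 (A(a, J) = -3*(1 - 3) + 4 = -3*(-2) + 4 = 6 + 4 = 10)
(14 + A(0, -11))*u(5, 3) = (14 + 10)*5 = 24*5 = 120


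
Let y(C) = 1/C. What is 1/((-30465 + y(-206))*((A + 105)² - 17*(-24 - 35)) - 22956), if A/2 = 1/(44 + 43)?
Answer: -779607/285806360854550 ≈ -2.7277e-9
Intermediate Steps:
A = 2/87 (A = 2/(44 + 43) = 2/87 ≈ 0.022988)
1/((-30465 + y(-206))*((A + 105)² - 17*(-24 - 35)) - 22956) = 1/((-30465 + 1/(-206))*((2/87 + 105)² - 17*(-24 - 35)) - 22956) = 1/((-30465 - 1/206)*((9137/87)² - 17*(-59)) - 22956) = 1/(-6275791*(83484769/7569 + 1003)/206 - 22956) = 1/(-6275791/206*91076476/7569 - 22956) = 1/(-285788464196258/779607 - 22956) = 1/(-285806360854550/779607) = -779607/285806360854550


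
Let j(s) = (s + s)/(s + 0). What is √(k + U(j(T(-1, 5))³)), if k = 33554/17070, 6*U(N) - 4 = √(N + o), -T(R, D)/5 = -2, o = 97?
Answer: √(767023380 + 48564150*√105)/17070 ≈ 2.0833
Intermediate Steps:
T(R, D) = 10 (T(R, D) = -5*(-2) = 10)
j(s) = 2 (j(s) = (2*s)/s = 2)
U(N) = ⅔ + √(97 + N)/6 (U(N) = ⅔ + √(N + 97)/6 = ⅔ + √(97 + N)/6)
k = 16777/8535 (k = 33554*(1/17070) = 16777/8535 ≈ 1.9657)
√(k + U(j(T(-1, 5))³)) = √(16777/8535 + (⅔ + √(97 + 2³)/6)) = √(16777/8535 + (⅔ + √(97 + 8)/6)) = √(16777/8535 + (⅔ + √105/6)) = √(7489/2845 + √105/6)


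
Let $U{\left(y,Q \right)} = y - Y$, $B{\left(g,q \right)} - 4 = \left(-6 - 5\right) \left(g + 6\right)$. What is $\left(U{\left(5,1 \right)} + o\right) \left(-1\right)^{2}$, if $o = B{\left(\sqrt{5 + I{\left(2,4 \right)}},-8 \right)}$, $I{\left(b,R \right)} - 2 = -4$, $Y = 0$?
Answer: $-57 - 11 \sqrt{3} \approx -76.053$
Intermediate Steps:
$I{\left(b,R \right)} = -2$ ($I{\left(b,R \right)} = 2 - 4 = -2$)
$B{\left(g,q \right)} = -62 - 11 g$ ($B{\left(g,q \right)} = 4 + \left(-6 - 5\right) \left(g + 6\right) = 4 - 11 \left(6 + g\right) = 4 - \left(66 + 11 g\right) = -62 - 11 g$)
$o = -62 - 11 \sqrt{3}$ ($o = -62 - 11 \sqrt{5 - 2} = -62 - 11 \sqrt{3} \approx -81.053$)
$U{\left(y,Q \right)} = y$ ($U{\left(y,Q \right)} = y - 0 = y + 0 = y$)
$\left(U{\left(5,1 \right)} + o\right) \left(-1\right)^{2} = \left(5 - \left(62 + 11 \sqrt{3}\right)\right) \left(-1\right)^{2} = \left(-57 - 11 \sqrt{3}\right) 1 = -57 - 11 \sqrt{3}$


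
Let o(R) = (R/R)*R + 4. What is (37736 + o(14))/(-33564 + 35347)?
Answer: 37754/1783 ≈ 21.174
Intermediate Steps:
o(R) = 4 + R (o(R) = 1*R + 4 = R + 4 = 4 + R)
(37736 + o(14))/(-33564 + 35347) = (37736 + (4 + 14))/(-33564 + 35347) = (37736 + 18)/1783 = 37754*(1/1783) = 37754/1783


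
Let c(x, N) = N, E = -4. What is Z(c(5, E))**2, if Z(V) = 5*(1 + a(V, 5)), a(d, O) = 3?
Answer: 400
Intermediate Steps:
Z(V) = 20 (Z(V) = 5*(1 + 3) = 5*4 = 20)
Z(c(5, E))**2 = 20**2 = 400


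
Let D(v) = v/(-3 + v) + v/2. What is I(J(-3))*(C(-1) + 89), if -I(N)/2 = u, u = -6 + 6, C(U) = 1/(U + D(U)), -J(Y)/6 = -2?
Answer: 0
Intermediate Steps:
J(Y) = 12 (J(Y) = -6*(-2) = 12)
D(v) = v/2 + v/(-3 + v) (D(v) = v/(-3 + v) + v*(1/2) = v/(-3 + v) + v/2 = v/2 + v/(-3 + v))
C(U) = 1/(U + U*(-1 + U)/(2*(-3 + U)))
u = 0
I(N) = 0 (I(N) = -2*0 = 0)
I(J(-3))*(C(-1) + 89) = 0*(2*(-3 - 1)/(-1*(-7 + 3*(-1))) + 89) = 0*(2*(-1)*(-4)/(-7 - 3) + 89) = 0*(2*(-1)*(-4)/(-10) + 89) = 0*(2*(-1)*(-1/10)*(-4) + 89) = 0*(-4/5 + 89) = 0*(441/5) = 0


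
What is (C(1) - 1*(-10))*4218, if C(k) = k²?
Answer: 46398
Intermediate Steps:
(C(1) - 1*(-10))*4218 = (1² - 1*(-10))*4218 = (1 + 10)*4218 = 11*4218 = 46398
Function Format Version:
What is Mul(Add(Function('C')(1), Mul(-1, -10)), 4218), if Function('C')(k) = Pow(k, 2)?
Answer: 46398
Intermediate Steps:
Mul(Add(Function('C')(1), Mul(-1, -10)), 4218) = Mul(Add(Pow(1, 2), Mul(-1, -10)), 4218) = Mul(Add(1, 10), 4218) = Mul(11, 4218) = 46398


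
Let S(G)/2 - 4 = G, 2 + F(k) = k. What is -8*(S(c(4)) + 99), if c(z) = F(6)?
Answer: -920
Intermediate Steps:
F(k) = -2 + k
c(z) = 4 (c(z) = -2 + 6 = 4)
S(G) = 8 + 2*G
-8*(S(c(4)) + 99) = -8*((8 + 2*4) + 99) = -8*((8 + 8) + 99) = -8*(16 + 99) = -8*115 = -920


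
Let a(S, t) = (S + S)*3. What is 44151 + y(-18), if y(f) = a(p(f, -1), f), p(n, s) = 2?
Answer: 44163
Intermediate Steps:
a(S, t) = 6*S (a(S, t) = (2*S)*3 = 6*S)
y(f) = 12 (y(f) = 6*2 = 12)
44151 + y(-18) = 44151 + 12 = 44163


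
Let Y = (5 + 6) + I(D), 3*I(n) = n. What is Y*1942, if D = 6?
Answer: 25246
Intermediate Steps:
I(n) = n/3
Y = 13 (Y = (5 + 6) + (⅓)*6 = 11 + 2 = 13)
Y*1942 = 13*1942 = 25246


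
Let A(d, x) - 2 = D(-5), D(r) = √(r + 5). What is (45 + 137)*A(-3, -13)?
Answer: 364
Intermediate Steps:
D(r) = √(5 + r)
A(d, x) = 2 (A(d, x) = 2 + √(5 - 5) = 2 + √0 = 2 + 0 = 2)
(45 + 137)*A(-3, -13) = (45 + 137)*2 = 182*2 = 364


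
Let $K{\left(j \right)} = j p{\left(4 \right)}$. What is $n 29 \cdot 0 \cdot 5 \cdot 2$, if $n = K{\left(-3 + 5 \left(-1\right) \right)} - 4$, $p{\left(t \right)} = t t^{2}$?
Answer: $0$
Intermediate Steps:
$p{\left(t \right)} = t^{3}$
$K{\left(j \right)} = 64 j$ ($K{\left(j \right)} = j 4^{3} = j 64 = 64 j$)
$n = -516$ ($n = 64 \left(-3 + 5 \left(-1\right)\right) - 4 = 64 \left(-3 - 5\right) + \left(-5 + 1\right) = 64 \left(-8\right) - 4 = -512 - 4 = -516$)
$n 29 \cdot 0 \cdot 5 \cdot 2 = \left(-516\right) 29 \cdot 0 \cdot 5 \cdot 2 = - 14964 \cdot 0 \cdot 2 = \left(-14964\right) 0 = 0$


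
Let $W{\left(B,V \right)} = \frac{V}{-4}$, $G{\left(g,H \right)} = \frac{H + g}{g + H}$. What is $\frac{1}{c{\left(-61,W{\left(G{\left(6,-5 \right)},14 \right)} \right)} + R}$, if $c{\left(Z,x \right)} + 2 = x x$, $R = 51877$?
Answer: $\frac{4}{207549} \approx 1.9273 \cdot 10^{-5}$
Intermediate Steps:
$G{\left(g,H \right)} = 1$ ($G{\left(g,H \right)} = \frac{H + g}{H + g} = 1$)
$W{\left(B,V \right)} = - \frac{V}{4}$ ($W{\left(B,V \right)} = V \left(- \frac{1}{4}\right) = - \frac{V}{4}$)
$c{\left(Z,x \right)} = -2 + x^{2}$ ($c{\left(Z,x \right)} = -2 + x x = -2 + x^{2}$)
$\frac{1}{c{\left(-61,W{\left(G{\left(6,-5 \right)},14 \right)} \right)} + R} = \frac{1}{\left(-2 + \left(\left(- \frac{1}{4}\right) 14\right)^{2}\right) + 51877} = \frac{1}{\left(-2 + \left(- \frac{7}{2}\right)^{2}\right) + 51877} = \frac{1}{\left(-2 + \frac{49}{4}\right) + 51877} = \frac{1}{\frac{41}{4} + 51877} = \frac{1}{\frac{207549}{4}} = \frac{4}{207549}$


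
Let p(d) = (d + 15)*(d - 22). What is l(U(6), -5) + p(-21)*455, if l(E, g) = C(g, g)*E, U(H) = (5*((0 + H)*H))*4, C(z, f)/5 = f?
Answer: 99390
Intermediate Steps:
C(z, f) = 5*f
p(d) = (-22 + d)*(15 + d) (p(d) = (15 + d)*(-22 + d) = (-22 + d)*(15 + d))
U(H) = 20*H**2 (U(H) = (5*(H*H))*4 = (5*H**2)*4 = 20*H**2)
l(E, g) = 5*E*g (l(E, g) = (5*g)*E = 5*E*g)
l(U(6), -5) + p(-21)*455 = 5*(20*6**2)*(-5) + (-330 + (-21)**2 - 7*(-21))*455 = 5*(20*36)*(-5) + (-330 + 441 + 147)*455 = 5*720*(-5) + 258*455 = -18000 + 117390 = 99390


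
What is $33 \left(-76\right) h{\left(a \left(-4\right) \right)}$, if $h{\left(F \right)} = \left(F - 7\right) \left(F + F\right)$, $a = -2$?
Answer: $-40128$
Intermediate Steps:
$h{\left(F \right)} = 2 F \left(-7 + F\right)$ ($h{\left(F \right)} = \left(-7 + F\right) 2 F = 2 F \left(-7 + F\right)$)
$33 \left(-76\right) h{\left(a \left(-4\right) \right)} = 33 \left(-76\right) 2 \left(\left(-2\right) \left(-4\right)\right) \left(-7 - -8\right) = - 2508 \cdot 2 \cdot 8 \left(-7 + 8\right) = - 2508 \cdot 2 \cdot 8 \cdot 1 = \left(-2508\right) 16 = -40128$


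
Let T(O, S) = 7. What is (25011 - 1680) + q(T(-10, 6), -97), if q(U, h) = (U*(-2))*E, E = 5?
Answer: 23261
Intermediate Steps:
q(U, h) = -10*U (q(U, h) = (U*(-2))*5 = -2*U*5 = -10*U)
(25011 - 1680) + q(T(-10, 6), -97) = (25011 - 1680) - 10*7 = 23331 - 70 = 23261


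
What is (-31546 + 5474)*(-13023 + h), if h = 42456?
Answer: -767377176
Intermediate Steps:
(-31546 + 5474)*(-13023 + h) = (-31546 + 5474)*(-13023 + 42456) = -26072*29433 = -767377176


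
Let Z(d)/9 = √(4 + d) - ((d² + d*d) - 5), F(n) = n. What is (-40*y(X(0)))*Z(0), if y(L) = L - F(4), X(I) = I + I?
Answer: 10080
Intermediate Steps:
X(I) = 2*I
Z(d) = 45 - 18*d² + 9*√(4 + d) (Z(d) = 9*(√(4 + d) - ((d² + d*d) - 5)) = 9*(√(4 + d) - ((d² + d²) - 5)) = 9*(√(4 + d) - (2*d² - 5)) = 9*(√(4 + d) - (-5 + 2*d²)) = 9*(√(4 + d) + (5 - 2*d²)) = 9*(5 + √(4 + d) - 2*d²) = 45 - 18*d² + 9*√(4 + d))
y(L) = -4 + L (y(L) = L - 1*4 = L - 4 = -4 + L)
(-40*y(X(0)))*Z(0) = (-40*(-4 + 2*0))*(45 - 18*0² + 9*√(4 + 0)) = (-40*(-4 + 0))*(45 - 18*0 + 9*√4) = (-40*(-4))*(45 + 0 + 9*2) = 160*(45 + 0 + 18) = 160*63 = 10080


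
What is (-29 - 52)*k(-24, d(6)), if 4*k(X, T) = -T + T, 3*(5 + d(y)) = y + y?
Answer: 0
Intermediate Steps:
d(y) = -5 + 2*y/3 (d(y) = -5 + (y + y)/3 = -5 + (2*y)/3 = -5 + 2*y/3)
k(X, T) = 0 (k(X, T) = (-T + T)/4 = (¼)*0 = 0)
(-29 - 52)*k(-24, d(6)) = (-29 - 52)*0 = -81*0 = 0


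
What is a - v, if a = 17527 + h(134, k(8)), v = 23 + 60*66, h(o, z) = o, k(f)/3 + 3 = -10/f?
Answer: 13678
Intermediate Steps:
k(f) = -9 - 30/f (k(f) = -9 + 3*(-10/f) = -9 - 30/f)
v = 3983 (v = 23 + 3960 = 3983)
a = 17661 (a = 17527 + 134 = 17661)
a - v = 17661 - 1*3983 = 17661 - 3983 = 13678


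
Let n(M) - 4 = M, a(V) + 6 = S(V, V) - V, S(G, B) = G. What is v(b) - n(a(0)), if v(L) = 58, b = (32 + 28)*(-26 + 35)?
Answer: 60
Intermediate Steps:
b = 540 (b = 60*9 = 540)
a(V) = -6 (a(V) = -6 + (V - V) = -6 + 0 = -6)
n(M) = 4 + M
v(b) - n(a(0)) = 58 - (4 - 6) = 58 - 1*(-2) = 58 + 2 = 60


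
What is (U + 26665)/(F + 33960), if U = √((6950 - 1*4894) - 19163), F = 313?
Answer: 26665/34273 + I*√17107/34273 ≈ 0.77802 + 0.0038162*I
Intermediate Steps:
U = I*√17107 (U = √((6950 - 4894) - 19163) = √(2056 - 19163) = √(-17107) = I*√17107 ≈ 130.79*I)
(U + 26665)/(F + 33960) = (I*√17107 + 26665)/(313 + 33960) = (26665 + I*√17107)/34273 = (26665 + I*√17107)*(1/34273) = 26665/34273 + I*√17107/34273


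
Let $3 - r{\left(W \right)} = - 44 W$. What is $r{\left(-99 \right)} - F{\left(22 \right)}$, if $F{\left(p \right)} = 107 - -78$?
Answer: $-4538$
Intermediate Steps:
$r{\left(W \right)} = 3 + 44 W$ ($r{\left(W \right)} = 3 - - 44 W = 3 + 44 W$)
$F{\left(p \right)} = 185$ ($F{\left(p \right)} = 107 + 78 = 185$)
$r{\left(-99 \right)} - F{\left(22 \right)} = \left(3 + 44 \left(-99\right)\right) - 185 = \left(3 - 4356\right) - 185 = -4353 - 185 = -4538$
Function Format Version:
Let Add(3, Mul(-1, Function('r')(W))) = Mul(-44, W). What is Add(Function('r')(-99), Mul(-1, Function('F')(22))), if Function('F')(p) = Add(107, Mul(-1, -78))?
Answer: -4538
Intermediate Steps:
Function('r')(W) = Add(3, Mul(44, W)) (Function('r')(W) = Add(3, Mul(-1, Mul(-44, W))) = Add(3, Mul(44, W)))
Function('F')(p) = 185 (Function('F')(p) = Add(107, 78) = 185)
Add(Function('r')(-99), Mul(-1, Function('F')(22))) = Add(Add(3, Mul(44, -99)), Mul(-1, 185)) = Add(Add(3, -4356), -185) = Add(-4353, -185) = -4538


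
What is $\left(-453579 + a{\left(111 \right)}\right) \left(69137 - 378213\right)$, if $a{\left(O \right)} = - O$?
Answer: $140224690440$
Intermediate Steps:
$\left(-453579 + a{\left(111 \right)}\right) \left(69137 - 378213\right) = \left(-453579 - 111\right) \left(69137 - 378213\right) = \left(-453579 - 111\right) \left(-309076\right) = \left(-453690\right) \left(-309076\right) = 140224690440$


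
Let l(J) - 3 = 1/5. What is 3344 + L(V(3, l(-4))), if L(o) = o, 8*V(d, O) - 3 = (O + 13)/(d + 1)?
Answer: 535181/160 ≈ 3344.9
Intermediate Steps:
l(J) = 16/5 (l(J) = 3 + 1/5 = 16/5)
V(d, O) = 3/8 + (13 + O)/(8*(1 + d)) (V(d, O) = 3/8 + ((O + 13)/(d + 1))/8 = 3/8 + ((13 + O)/(1 + d))/8 = 3/8 + (13 + O)/(8*(1 + d)))
3344 + L(V(3, l(-4))) = 3344 + (16 + 16/5 + 3*3)/(8*(1 + 3)) = 3344 + (1/8)*(16 + 16/5 + 9)/4 = 3344 + (1/8)*(1/4)*(141/5) = 3344 + 141/160 = 535181/160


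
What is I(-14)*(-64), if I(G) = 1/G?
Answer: 32/7 ≈ 4.5714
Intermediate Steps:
I(-14)*(-64) = -64/(-14) = -1/14*(-64) = 32/7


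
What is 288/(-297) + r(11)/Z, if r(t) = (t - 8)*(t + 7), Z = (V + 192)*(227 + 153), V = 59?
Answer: -1525189/1573770 ≈ -0.96913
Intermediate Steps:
Z = 95380 (Z = (59 + 192)*(227 + 153) = 251*380 = 95380)
r(t) = (-8 + t)*(7 + t)
288/(-297) + r(11)/Z = 288/(-297) + (-56 + 11² - 1*11)/95380 = 288*(-1/297) + (-56 + 121 - 11)*(1/95380) = -32/33 + 54*(1/95380) = -32/33 + 27/47690 = -1525189/1573770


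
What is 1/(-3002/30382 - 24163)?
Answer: -15191/367061634 ≈ -4.1385e-5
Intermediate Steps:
1/(-3002/30382 - 24163) = 1/(-3002*1/30382 - 24163) = 1/(-1501/15191 - 24163) = 1/(-367061634/15191) = -15191/367061634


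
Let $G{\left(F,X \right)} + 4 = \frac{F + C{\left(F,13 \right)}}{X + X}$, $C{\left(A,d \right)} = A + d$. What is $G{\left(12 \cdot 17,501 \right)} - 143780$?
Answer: $- \frac{144071147}{1002} \approx -1.4378 \cdot 10^{5}$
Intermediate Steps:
$G{\left(F,X \right)} = -4 + \frac{13 + 2 F}{2 X}$ ($G{\left(F,X \right)} = -4 + \frac{F + \left(F + 13\right)}{X + X} = -4 + \frac{F + \left(13 + F\right)}{2 X} = -4 + \left(13 + 2 F\right) \frac{1}{2 X} = -4 + \frac{13 + 2 F}{2 X}$)
$G{\left(12 \cdot 17,501 \right)} - 143780 = \frac{\frac{13}{2} + 12 \cdot 17 - 2004}{501} - 143780 = \frac{\frac{13}{2} + 204 - 2004}{501} - 143780 = \frac{1}{501} \left(- \frac{3587}{2}\right) - 143780 = - \frac{3587}{1002} - 143780 = - \frac{144071147}{1002}$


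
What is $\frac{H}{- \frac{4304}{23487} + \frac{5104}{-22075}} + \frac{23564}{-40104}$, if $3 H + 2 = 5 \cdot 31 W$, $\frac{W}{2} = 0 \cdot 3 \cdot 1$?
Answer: $\frac{549895640483}{538617894912} \approx 1.0209$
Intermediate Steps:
$W = 0$ ($W = 2 \cdot 0 \cdot 3 \cdot 1 = 2 \cdot 0 \cdot 1 = 2 \cdot 0 = 0$)
$H = - \frac{2}{3}$ ($H = - \frac{2}{3} + \frac{5 \cdot 31 \cdot 0}{3} = - \frac{2}{3} + \frac{155 \cdot 0}{3} = - \frac{2}{3} + \frac{1}{3} \cdot 0 = - \frac{2}{3} + 0 = - \frac{2}{3} \approx -0.66667$)
$\frac{H}{- \frac{4304}{23487} + \frac{5104}{-22075}} + \frac{23564}{-40104} = - \frac{2}{3 \left(- \frac{4304}{23487} + \frac{5104}{-22075}\right)} + \frac{23564}{-40104} = - \frac{2}{3 \left(\left(-4304\right) \frac{1}{23487} + 5104 \left(- \frac{1}{22075}\right)\right)} + 23564 \left(- \frac{1}{40104}\right) = - \frac{2}{3 \left(- \frac{4304}{23487} - \frac{5104}{22075}\right)} - \frac{5891}{10026} = - \frac{2}{3 \left(- \frac{214888448}{518475525}\right)} - \frac{5891}{10026} = \left(- \frac{2}{3}\right) \left(- \frac{518475525}{214888448}\right) - \frac{5891}{10026} = \frac{172825175}{107444224} - \frac{5891}{10026} = \frac{549895640483}{538617894912}$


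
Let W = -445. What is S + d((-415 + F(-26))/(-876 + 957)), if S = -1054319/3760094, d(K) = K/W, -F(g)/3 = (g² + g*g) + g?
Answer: -21484835413/135532588230 ≈ -0.15852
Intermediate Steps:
F(g) = -6*g² - 3*g (F(g) = -3*((g² + g*g) + g) = -3*((g² + g²) + g) = -3*(2*g² + g) = -3*(g + 2*g²) = -6*g² - 3*g)
d(K) = -K/445 (d(K) = K/(-445) = K*(-1/445) = -K/445)
S = -1054319/3760094 (S = -1054319*1/3760094 = -1054319/3760094 ≈ -0.28040)
S + d((-415 + F(-26))/(-876 + 957)) = -1054319/3760094 - (-415 - 3*(-26)*(1 + 2*(-26)))/(445*(-876 + 957)) = -1054319/3760094 - (-415 - 3*(-26)*(1 - 52))/(445*81) = -1054319/3760094 - (-415 - 3*(-26)*(-51))/(445*81) = -1054319/3760094 - (-415 - 3978)/(445*81) = -1054319/3760094 - (-4393)/(445*81) = -1054319/3760094 - 1/445*(-4393/81) = -1054319/3760094 + 4393/36045 = -21484835413/135532588230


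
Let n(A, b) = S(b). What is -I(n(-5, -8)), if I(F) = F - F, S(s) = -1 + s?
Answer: 0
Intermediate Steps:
n(A, b) = -1 + b
I(F) = 0
-I(n(-5, -8)) = -1*0 = 0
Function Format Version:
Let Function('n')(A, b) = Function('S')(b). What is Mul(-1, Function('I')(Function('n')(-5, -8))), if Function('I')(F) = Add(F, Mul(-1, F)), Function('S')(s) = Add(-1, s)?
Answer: 0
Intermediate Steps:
Function('n')(A, b) = Add(-1, b)
Function('I')(F) = 0
Mul(-1, Function('I')(Function('n')(-5, -8))) = Mul(-1, 0) = 0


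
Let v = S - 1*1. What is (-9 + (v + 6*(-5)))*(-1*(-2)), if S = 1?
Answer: -78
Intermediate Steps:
v = 0 (v = 1 - 1*1 = 1 - 1 = 0)
(-9 + (v + 6*(-5)))*(-1*(-2)) = (-9 + (0 + 6*(-5)))*(-1*(-2)) = (-9 + (0 - 30))*2 = (-9 - 30)*2 = -39*2 = -78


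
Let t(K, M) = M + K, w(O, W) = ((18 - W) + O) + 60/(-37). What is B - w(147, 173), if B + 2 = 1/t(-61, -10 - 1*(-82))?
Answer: 3139/407 ≈ 7.7125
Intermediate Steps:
w(O, W) = 606/37 + O - W (w(O, W) = (18 + O - W) + 60*(-1/37) = (18 + O - W) - 60/37 = 606/37 + O - W)
t(K, M) = K + M
B = -21/11 (B = -2 + 1/(-61 + (-10 - 1*(-82))) = -2 + 1/(-61 + (-10 + 82)) = -2 + 1/(-61 + 72) = -2 + 1/11 = -21/11 ≈ -1.9091)
B - w(147, 173) = -21/11 - (606/37 + 147 - 1*173) = -21/11 - (606/37 + 147 - 173) = -21/11 - 1*(-356/37) = -21/11 + 356/37 = 3139/407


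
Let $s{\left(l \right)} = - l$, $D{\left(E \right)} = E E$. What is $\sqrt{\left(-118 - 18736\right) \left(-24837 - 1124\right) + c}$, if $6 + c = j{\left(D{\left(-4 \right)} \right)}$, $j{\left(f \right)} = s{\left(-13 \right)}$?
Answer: $\sqrt{489468701} \approx 22124.0$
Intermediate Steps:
$D{\left(E \right)} = E^{2}$
$j{\left(f \right)} = 13$ ($j{\left(f \right)} = \left(-1\right) \left(-13\right) = 13$)
$c = 7$ ($c = -6 + 13 = 7$)
$\sqrt{\left(-118 - 18736\right) \left(-24837 - 1124\right) + c} = \sqrt{\left(-118 - 18736\right) \left(-24837 - 1124\right) + 7} = \sqrt{\left(-18854\right) \left(-25961\right) + 7} = \sqrt{489468694 + 7} = \sqrt{489468701}$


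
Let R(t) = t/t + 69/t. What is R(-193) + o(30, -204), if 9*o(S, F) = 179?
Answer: 35663/1737 ≈ 20.531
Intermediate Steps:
o(S, F) = 179/9 (o(S, F) = (1/9)*179 = 179/9)
R(t) = 1 + 69/t
R(-193) + o(30, -204) = (69 - 193)/(-193) + 179/9 = -1/193*(-124) + 179/9 = 124/193 + 179/9 = 35663/1737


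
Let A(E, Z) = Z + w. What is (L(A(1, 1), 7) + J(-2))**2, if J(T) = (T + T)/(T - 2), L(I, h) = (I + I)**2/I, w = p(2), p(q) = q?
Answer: 169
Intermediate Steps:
w = 2
A(E, Z) = 2 + Z (A(E, Z) = Z + 2 = 2 + Z)
L(I, h) = 4*I (L(I, h) = (2*I)**2/I = (4*I**2)/I = 4*I)
J(T) = 2*T/(-2 + T) (J(T) = (2*T)/(-2 + T) = 2*T/(-2 + T))
(L(A(1, 1), 7) + J(-2))**2 = (4*(2 + 1) + 2*(-2)/(-2 - 2))**2 = (4*3 + 2*(-2)/(-4))**2 = (12 + 2*(-2)*(-1/4))**2 = (12 + 1)**2 = 13**2 = 169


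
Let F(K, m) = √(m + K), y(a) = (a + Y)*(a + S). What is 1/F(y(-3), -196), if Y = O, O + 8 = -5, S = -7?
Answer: -I/6 ≈ -0.16667*I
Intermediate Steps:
O = -13 (O = -8 - 5 = -13)
Y = -13
y(a) = (-13 + a)*(-7 + a) (y(a) = (a - 13)*(a - 7) = (-13 + a)*(-7 + a))
F(K, m) = √(K + m)
1/F(y(-3), -196) = 1/(√((91 + (-3)² - 20*(-3)) - 196)) = 1/(√((91 + 9 + 60) - 196)) = 1/(√(160 - 196)) = 1/(√(-36)) = 1/(6*I) = -I/6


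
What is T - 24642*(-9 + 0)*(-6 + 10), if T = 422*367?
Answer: 1041986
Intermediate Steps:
T = 154874
T - 24642*(-9 + 0)*(-6 + 10) = 154874 - 24642*(-9 + 0)*(-6 + 10) = 154874 - 24642*(-9*4) = 154874 - 24642*(-36) = 154874 - 1*(-887112) = 154874 + 887112 = 1041986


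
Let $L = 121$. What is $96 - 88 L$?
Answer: $-10552$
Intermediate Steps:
$96 - 88 L = 96 - 10648 = -10552$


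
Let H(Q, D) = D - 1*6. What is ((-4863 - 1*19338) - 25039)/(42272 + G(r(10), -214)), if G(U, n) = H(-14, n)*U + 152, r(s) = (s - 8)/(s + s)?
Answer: -24620/21201 ≈ -1.1613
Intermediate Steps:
r(s) = (-8 + s)/(2*s) (r(s) = (-8 + s)/((2*s)) = (-8 + s)*(1/(2*s)) = (-8 + s)/(2*s))
H(Q, D) = -6 + D (H(Q, D) = D - 6 = -6 + D)
G(U, n) = 152 + U*(-6 + n) (G(U, n) = (-6 + n)*U + 152 = U*(-6 + n) + 152 = 152 + U*(-6 + n))
((-4863 - 1*19338) - 25039)/(42272 + G(r(10), -214)) = ((-4863 - 1*19338) - 25039)/(42272 + (152 + ((½)*(-8 + 10)/10)*(-6 - 214))) = ((-4863 - 19338) - 25039)/(42272 + (152 + ((½)*(⅒)*2)*(-220))) = (-24201 - 25039)/(42272 + (152 + (⅒)*(-220))) = -49240/(42272 + (152 - 22)) = -49240/(42272 + 130) = -49240/42402 = -49240*1/42402 = -24620/21201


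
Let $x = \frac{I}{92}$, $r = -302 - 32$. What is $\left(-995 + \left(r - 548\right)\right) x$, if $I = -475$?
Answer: $\frac{891575}{92} \approx 9691.0$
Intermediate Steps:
$r = -334$ ($r = -302 - 32 = -334$)
$x = - \frac{475}{92} \approx -5.163$
$\left(-995 + \left(r - 548\right)\right) x = \left(-995 - 882\right) \left(- \frac{475}{92}\right) = \left(-1877\right) \left(- \frac{475}{92}\right) = \frac{891575}{92}$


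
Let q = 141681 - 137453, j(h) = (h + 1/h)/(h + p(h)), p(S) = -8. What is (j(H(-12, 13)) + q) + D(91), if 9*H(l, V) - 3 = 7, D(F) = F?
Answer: 2677599/620 ≈ 4318.7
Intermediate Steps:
H(l, V) = 10/9 (H(l, V) = 1/3 + (1/9)*7 = 1/3 + 7/9 = 10/9)
j(h) = (h + 1/h)/(-8 + h) (j(h) = (h + 1/h)/(h - 8) = (h + 1/h)/(-8 + h))
q = 4228
(j(H(-12, 13)) + q) + D(91) = ((1 + (10/9)**2)/((10/9)*(-8 + 10/9)) + 4228) + 91 = (9*(1 + 100/81)/(10*(-62/9)) + 4228) + 91 = ((9/10)*(-9/62)*(181/81) + 4228) + 91 = (-181/620 + 4228) + 91 = 2621179/620 + 91 = 2677599/620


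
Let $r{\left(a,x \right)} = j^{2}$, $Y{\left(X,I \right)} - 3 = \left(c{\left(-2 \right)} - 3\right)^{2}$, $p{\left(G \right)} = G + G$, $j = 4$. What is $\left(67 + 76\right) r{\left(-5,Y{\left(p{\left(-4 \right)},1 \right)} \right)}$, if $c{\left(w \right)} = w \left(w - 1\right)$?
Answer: $2288$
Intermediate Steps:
$c{\left(w \right)} = w \left(-1 + w\right)$
$p{\left(G \right)} = 2 G$
$Y{\left(X,I \right)} = 12$ ($Y{\left(X,I \right)} = 3 + \left(- 2 \left(-1 - 2\right) - 3\right)^{2} = 3 + \left(\left(-2\right) \left(-3\right) - 3\right)^{2} = 3 + \left(6 - 3\right)^{2} = 3 + 3^{2} = 3 + 9 = 12$)
$r{\left(a,x \right)} = 16$ ($r{\left(a,x \right)} = 4^{2} = 16$)
$\left(67 + 76\right) r{\left(-5,Y{\left(p{\left(-4 \right)},1 \right)} \right)} = \left(67 + 76\right) 16 = 143 \cdot 16 = 2288$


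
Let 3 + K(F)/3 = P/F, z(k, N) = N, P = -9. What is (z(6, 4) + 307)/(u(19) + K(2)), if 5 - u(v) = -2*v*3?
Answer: 622/193 ≈ 3.2228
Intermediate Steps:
u(v) = 5 + 6*v (u(v) = 5 - (-2*v)*3 = 5 - (-6)*v = 5 + 6*v)
K(F) = -9 - 27/F (K(F) = -9 + 3*(-9/F) = -9 - 27/F)
(z(6, 4) + 307)/(u(19) + K(2)) = (4 + 307)/((5 + 6*19) + (-9 - 27/2)) = 311/((5 + 114) + (-9 - 27*1/2)) = 311/(119 + (-9 - 27/2)) = 311/(119 - 45/2) = 311/(193/2) = 311*(2/193) = 622/193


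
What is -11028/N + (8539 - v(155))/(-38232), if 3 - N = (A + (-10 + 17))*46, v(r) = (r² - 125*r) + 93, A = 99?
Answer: 100781147/46576134 ≈ 2.1638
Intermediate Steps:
v(r) = 93 + r² - 125*r
N = -4873 (N = 3 - (99 + (-10 + 17))*46 = 3 - (99 + 7)*46 = 3 - 106*46 = 3 - 1*4876 = 3 - 4876 = -4873)
-11028/N + (8539 - v(155))/(-38232) = -11028/(-4873) + (8539 - (93 + 155² - 125*155))/(-38232) = -11028*(-1/4873) + (8539 - (93 + 24025 - 19375))*(-1/38232) = 11028/4873 + (8539 - 1*4743)*(-1/38232) = 11028/4873 + (8539 - 4743)*(-1/38232) = 11028/4873 + 3796*(-1/38232) = 11028/4873 - 949/9558 = 100781147/46576134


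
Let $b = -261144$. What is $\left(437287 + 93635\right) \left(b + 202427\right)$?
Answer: $-31174147074$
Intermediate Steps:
$\left(437287 + 93635\right) \left(b + 202427\right) = \left(437287 + 93635\right) \left(-261144 + 202427\right) = 530922 \left(-58717\right) = -31174147074$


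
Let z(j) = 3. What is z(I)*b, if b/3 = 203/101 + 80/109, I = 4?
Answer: 271863/11009 ≈ 24.695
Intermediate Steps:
b = 90621/11009 (b = 3*(203/101 + 80/109) = 3*(30207/11009) = 90621/11009 ≈ 8.2315)
z(I)*b = 3*(90621/11009) = 271863/11009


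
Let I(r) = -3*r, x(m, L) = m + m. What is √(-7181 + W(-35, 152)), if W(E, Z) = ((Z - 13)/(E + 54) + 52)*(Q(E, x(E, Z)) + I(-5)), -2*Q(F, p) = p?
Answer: 283*I*√19/19 ≈ 64.925*I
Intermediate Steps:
x(m, L) = 2*m
Q(F, p) = -p/2
W(E, Z) = (15 - E)*(52 + (-13 + Z)/(54 + E)) (W(E, Z) = ((Z - 13)/(E + 54) + 52)*(-E - 3*(-5)) = ((-13 + Z)/(54 + E) + 52)*(-E + 15) = ((-13 + Z)/(54 + E) + 52)*(15 - E) = (52 + (-13 + Z)/(54 + E))*(15 - E) = (15 - E)*(52 + (-13 + Z)/(54 + E)))
√(-7181 + W(-35, 152)) = √(-7181 + (41925 - 2015*(-35) - 52*(-35)² + 15*152 - 1*(-35)*152)/(54 - 35)) = √(-7181 + (41925 + 70525 - 52*1225 + 2280 + 5320)/19) = √(-7181 + (41925 + 70525 - 63700 + 2280 + 5320)/19) = √(-7181 + (1/19)*56350) = √(-7181 + 56350/19) = √(-80089/19) = 283*I*√19/19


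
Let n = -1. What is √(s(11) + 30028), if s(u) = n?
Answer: √30027 ≈ 173.28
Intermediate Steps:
s(u) = -1
√(s(11) + 30028) = √(-1 + 30028) = √30027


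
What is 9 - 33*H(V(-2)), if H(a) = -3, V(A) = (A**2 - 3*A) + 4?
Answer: 108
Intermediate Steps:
V(A) = 4 + A**2 - 3*A
9 - 33*H(V(-2)) = 9 - 33*(-3) = 9 + 99 = 108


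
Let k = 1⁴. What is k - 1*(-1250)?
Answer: 1251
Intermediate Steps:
k = 1
k - 1*(-1250) = 1 - 1*(-1250) = 1 + 1250 = 1251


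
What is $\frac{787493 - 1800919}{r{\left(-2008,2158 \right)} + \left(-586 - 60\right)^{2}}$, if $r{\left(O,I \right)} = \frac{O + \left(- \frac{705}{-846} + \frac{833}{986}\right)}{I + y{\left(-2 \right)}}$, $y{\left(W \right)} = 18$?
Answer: $- \frac{95926851456}{39501376021} \approx -2.4284$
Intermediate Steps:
$r{\left(O,I \right)} = \frac{\frac{146}{87} + O}{18 + I}$ ($r{\left(O,I \right)} = \frac{O + \left(- \frac{705}{-846} + \frac{833}{986}\right)}{I + 18} = \frac{O + \left(\left(-705\right) \left(- \frac{1}{846}\right) + 833 \cdot \frac{1}{986}\right)}{18 + I} = \frac{O + \left(\frac{5}{6} + \frac{49}{58}\right)}{18 + I} = \frac{O + \frac{146}{87}}{18 + I} = \frac{\frac{146}{87} + O}{18 + I}$)
$\frac{787493 - 1800919}{r{\left(-2008,2158 \right)} + \left(-586 - 60\right)^{2}} = \frac{787493 - 1800919}{\frac{\frac{146}{87} - 2008}{18 + 2158} + \left(-586 - 60\right)^{2}} = - \frac{1013426}{\frac{1}{2176} \left(- \frac{174550}{87}\right) + \left(-646\right)^{2}} = - \frac{1013426}{\frac{1}{2176} \left(- \frac{174550}{87}\right) + 417316} = - \frac{1013426}{- \frac{87275}{94656} + 417316} = - \frac{1013426}{\frac{39501376021}{94656}} = \left(-1013426\right) \frac{94656}{39501376021} = - \frac{95926851456}{39501376021}$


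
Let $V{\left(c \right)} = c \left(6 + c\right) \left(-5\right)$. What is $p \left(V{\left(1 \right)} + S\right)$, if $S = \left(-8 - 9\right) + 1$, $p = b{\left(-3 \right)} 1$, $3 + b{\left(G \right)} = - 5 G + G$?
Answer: $-459$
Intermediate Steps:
$b{\left(G \right)} = -3 - 4 G$ ($b{\left(G \right)} = -3 + \left(- 5 G + G\right) = -3 - 4 G$)
$p = 9$ ($p = \left(-3 - -12\right) 1 = \left(-3 + 12\right) 1 = 9 \cdot 1 = 9$)
$S = -16$ ($S = -17 + 1 = -16$)
$V{\left(c \right)} = c \left(-30 - 5 c\right)$
$p \left(V{\left(1 \right)} + S\right) = 9 \left(\left(-5\right) 1 \left(6 + 1\right) - 16\right) = 9 \left(\left(-5\right) 1 \cdot 7 - 16\right) = 9 \left(-35 - 16\right) = 9 \left(-51\right) = -459$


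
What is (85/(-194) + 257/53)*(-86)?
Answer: -1950179/5141 ≈ -379.34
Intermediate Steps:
(85/(-194) + 257/53)*(-86) = (85*(-1/194) + 257*(1/53))*(-86) = (-85/194 + 257/53)*(-86) = (45353/10282)*(-86) = -1950179/5141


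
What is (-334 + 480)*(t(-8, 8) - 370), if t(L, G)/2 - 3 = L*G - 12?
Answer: -75336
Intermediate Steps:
t(L, G) = -18 + 2*G*L (t(L, G) = 6 + 2*(L*G - 12) = 6 + 2*(G*L - 12) = 6 + 2*(-12 + G*L) = 6 + (-24 + 2*G*L) = -18 + 2*G*L)
(-334 + 480)*(t(-8, 8) - 370) = (-334 + 480)*((-18 + 2*8*(-8)) - 370) = 146*((-18 - 128) - 370) = 146*(-146 - 370) = 146*(-516) = -75336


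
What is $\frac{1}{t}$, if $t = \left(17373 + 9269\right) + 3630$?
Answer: $\frac{1}{30272} \approx 3.3034 \cdot 10^{-5}$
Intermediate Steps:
$t = 30272$ ($t = 26642 + 3630 = 30272$)
$\frac{1}{t} = \frac{1}{30272}$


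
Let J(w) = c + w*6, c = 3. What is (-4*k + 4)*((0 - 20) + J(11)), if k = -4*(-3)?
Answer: -2156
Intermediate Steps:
J(w) = 3 + 6*w (J(w) = 3 + w*6 = 3 + 6*w)
k = 12
(-4*k + 4)*((0 - 20) + J(11)) = (-4*12 + 4)*((0 - 20) + (3 + 6*11)) = (-48 + 4)*(-20 + (3 + 66)) = -44*(-20 + 69) = -44*49 = -2156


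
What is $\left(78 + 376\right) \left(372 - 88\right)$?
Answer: $128936$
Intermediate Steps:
$\left(78 + 376\right) \left(372 - 88\right) = 454 \cdot 284 = 128936$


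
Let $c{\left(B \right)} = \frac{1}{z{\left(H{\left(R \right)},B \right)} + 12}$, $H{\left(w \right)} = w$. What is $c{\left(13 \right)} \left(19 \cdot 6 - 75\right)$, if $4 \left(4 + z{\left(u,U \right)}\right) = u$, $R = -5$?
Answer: $\frac{52}{9} \approx 5.7778$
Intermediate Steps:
$z{\left(u,U \right)} = -4 + \frac{u}{4}$
$c{\left(B \right)} = \frac{4}{27}$ ($c{\left(B \right)} = \frac{1}{\left(-4 + \frac{1}{4} \left(-5\right)\right) + 12} = \frac{1}{\left(-4 - \frac{5}{4}\right) + 12} = \frac{1}{- \frac{21}{4} + 12} = \frac{1}{\frac{27}{4}} = \frac{4}{27}$)
$c{\left(13 \right)} \left(19 \cdot 6 - 75\right) = \frac{4 \left(19 \cdot 6 - 75\right)}{27} = \frac{4 \left(114 - 75\right)}{27} = \frac{4}{27} \cdot 39 = \frac{52}{9}$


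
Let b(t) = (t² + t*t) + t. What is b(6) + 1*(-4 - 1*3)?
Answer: 71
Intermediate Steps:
b(t) = t + 2*t² (b(t) = (t² + t²) + t = 2*t² + t = t + 2*t²)
b(6) + 1*(-4 - 1*3) = 6*(1 + 2*6) + 1*(-4 - 1*3) = 6*(1 + 12) + 1*(-4 - 3) = 6*13 + 1*(-7) = 78 - 7 = 71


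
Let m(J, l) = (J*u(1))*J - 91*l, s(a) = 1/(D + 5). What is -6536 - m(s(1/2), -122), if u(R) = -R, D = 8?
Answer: -2980821/169 ≈ -17638.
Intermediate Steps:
s(a) = 1/13 (s(a) = 1/(8 + 5) = 1/13)
m(J, l) = -J² - 91*l (m(J, l) = (J*(-1*1))*J - 91*l = (J*(-1))*J - 91*l = (-J)*J - 91*l = -J² - 91*l)
-6536 - m(s(1/2), -122) = -6536 - (-(1/13)² - 91*(-122)) = -6536 - (-1*1/169 + 11102) = -6536 - (-1/169 + 11102) = -6536 - 1*1876237/169 = -6536 - 1876237/169 = -2980821/169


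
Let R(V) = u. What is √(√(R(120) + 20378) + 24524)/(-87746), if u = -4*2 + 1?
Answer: -√(24524 + √20371)/87746 ≈ -0.0017899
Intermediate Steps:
u = -7 (u = -8 + 1 = -7)
R(V) = -7
√(√(R(120) + 20378) + 24524)/(-87746) = √(√(-7 + 20378) + 24524)/(-87746) = √(√20371 + 24524)*(-1/87746) = √(24524 + √20371)*(-1/87746) = -√(24524 + √20371)/87746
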